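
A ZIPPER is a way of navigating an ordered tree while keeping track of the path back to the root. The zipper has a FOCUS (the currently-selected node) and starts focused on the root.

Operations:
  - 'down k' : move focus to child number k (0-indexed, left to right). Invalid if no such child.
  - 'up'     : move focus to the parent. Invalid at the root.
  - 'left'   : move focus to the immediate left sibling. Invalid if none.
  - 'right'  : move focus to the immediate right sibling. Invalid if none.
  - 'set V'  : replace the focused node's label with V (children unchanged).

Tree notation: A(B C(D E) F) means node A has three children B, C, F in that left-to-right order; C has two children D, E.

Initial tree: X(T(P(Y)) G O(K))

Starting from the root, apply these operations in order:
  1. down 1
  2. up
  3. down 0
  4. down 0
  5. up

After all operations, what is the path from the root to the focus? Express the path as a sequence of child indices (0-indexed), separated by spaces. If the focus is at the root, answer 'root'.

Step 1 (down 1): focus=G path=1 depth=1 children=[] left=['T'] right=['O'] parent=X
Step 2 (up): focus=X path=root depth=0 children=['T', 'G', 'O'] (at root)
Step 3 (down 0): focus=T path=0 depth=1 children=['P'] left=[] right=['G', 'O'] parent=X
Step 4 (down 0): focus=P path=0/0 depth=2 children=['Y'] left=[] right=[] parent=T
Step 5 (up): focus=T path=0 depth=1 children=['P'] left=[] right=['G', 'O'] parent=X

Answer: 0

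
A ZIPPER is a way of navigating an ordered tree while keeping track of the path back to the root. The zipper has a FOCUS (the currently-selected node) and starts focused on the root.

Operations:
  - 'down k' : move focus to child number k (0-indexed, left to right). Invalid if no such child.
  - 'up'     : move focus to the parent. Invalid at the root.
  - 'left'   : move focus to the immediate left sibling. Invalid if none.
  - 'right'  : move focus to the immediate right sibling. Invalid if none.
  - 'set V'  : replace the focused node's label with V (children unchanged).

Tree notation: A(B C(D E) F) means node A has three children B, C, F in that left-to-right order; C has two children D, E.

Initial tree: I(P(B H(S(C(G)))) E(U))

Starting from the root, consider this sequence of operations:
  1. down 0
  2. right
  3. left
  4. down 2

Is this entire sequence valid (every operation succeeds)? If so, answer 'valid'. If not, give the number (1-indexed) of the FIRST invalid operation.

Answer: 4

Derivation:
Step 1 (down 0): focus=P path=0 depth=1 children=['B', 'H'] left=[] right=['E'] parent=I
Step 2 (right): focus=E path=1 depth=1 children=['U'] left=['P'] right=[] parent=I
Step 3 (left): focus=P path=0 depth=1 children=['B', 'H'] left=[] right=['E'] parent=I
Step 4 (down 2): INVALID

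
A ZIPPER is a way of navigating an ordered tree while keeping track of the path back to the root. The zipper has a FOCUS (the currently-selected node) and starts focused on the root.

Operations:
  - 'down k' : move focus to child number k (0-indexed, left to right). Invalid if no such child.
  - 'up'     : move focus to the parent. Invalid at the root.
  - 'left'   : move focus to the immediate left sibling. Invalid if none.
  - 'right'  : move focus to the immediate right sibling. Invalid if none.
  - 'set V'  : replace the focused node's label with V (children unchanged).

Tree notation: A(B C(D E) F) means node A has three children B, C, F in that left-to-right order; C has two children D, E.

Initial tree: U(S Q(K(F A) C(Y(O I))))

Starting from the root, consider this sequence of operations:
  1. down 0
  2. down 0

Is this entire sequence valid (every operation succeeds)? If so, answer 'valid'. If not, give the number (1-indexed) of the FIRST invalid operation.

Step 1 (down 0): focus=S path=0 depth=1 children=[] left=[] right=['Q'] parent=U
Step 2 (down 0): INVALID

Answer: 2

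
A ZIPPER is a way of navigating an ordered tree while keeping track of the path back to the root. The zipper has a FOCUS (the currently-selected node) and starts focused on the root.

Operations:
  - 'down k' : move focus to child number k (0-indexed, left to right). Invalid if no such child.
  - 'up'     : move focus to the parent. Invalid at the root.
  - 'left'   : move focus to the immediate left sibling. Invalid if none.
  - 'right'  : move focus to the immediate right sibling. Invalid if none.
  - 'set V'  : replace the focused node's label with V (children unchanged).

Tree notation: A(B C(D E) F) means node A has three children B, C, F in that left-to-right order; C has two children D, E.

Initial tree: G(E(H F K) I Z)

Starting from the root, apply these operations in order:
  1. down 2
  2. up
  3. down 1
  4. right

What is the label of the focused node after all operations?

Step 1 (down 2): focus=Z path=2 depth=1 children=[] left=['E', 'I'] right=[] parent=G
Step 2 (up): focus=G path=root depth=0 children=['E', 'I', 'Z'] (at root)
Step 3 (down 1): focus=I path=1 depth=1 children=[] left=['E'] right=['Z'] parent=G
Step 4 (right): focus=Z path=2 depth=1 children=[] left=['E', 'I'] right=[] parent=G

Answer: Z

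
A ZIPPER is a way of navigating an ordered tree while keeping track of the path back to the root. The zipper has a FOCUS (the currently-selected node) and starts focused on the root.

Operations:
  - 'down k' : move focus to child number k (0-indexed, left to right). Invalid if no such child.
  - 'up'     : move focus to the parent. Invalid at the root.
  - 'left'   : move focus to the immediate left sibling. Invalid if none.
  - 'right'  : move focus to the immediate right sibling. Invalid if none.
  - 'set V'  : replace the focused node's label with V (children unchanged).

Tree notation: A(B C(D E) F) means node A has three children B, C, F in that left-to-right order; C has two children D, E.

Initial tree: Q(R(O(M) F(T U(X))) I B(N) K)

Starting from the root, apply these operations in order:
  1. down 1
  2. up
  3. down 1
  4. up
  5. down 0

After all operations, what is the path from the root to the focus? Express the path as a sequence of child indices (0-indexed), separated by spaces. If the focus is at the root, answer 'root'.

Answer: 0

Derivation:
Step 1 (down 1): focus=I path=1 depth=1 children=[] left=['R'] right=['B', 'K'] parent=Q
Step 2 (up): focus=Q path=root depth=0 children=['R', 'I', 'B', 'K'] (at root)
Step 3 (down 1): focus=I path=1 depth=1 children=[] left=['R'] right=['B', 'K'] parent=Q
Step 4 (up): focus=Q path=root depth=0 children=['R', 'I', 'B', 'K'] (at root)
Step 5 (down 0): focus=R path=0 depth=1 children=['O', 'F'] left=[] right=['I', 'B', 'K'] parent=Q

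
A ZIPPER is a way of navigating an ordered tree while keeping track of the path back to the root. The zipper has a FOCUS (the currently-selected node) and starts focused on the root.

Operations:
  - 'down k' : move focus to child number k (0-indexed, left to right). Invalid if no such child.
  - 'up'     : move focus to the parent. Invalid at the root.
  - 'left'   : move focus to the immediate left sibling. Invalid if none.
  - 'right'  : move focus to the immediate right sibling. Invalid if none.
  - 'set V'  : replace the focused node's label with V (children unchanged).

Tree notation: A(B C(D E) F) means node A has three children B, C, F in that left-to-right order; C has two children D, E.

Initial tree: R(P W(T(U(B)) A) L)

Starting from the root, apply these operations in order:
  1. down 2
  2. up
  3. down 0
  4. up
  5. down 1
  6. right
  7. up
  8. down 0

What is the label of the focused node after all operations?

Step 1 (down 2): focus=L path=2 depth=1 children=[] left=['P', 'W'] right=[] parent=R
Step 2 (up): focus=R path=root depth=0 children=['P', 'W', 'L'] (at root)
Step 3 (down 0): focus=P path=0 depth=1 children=[] left=[] right=['W', 'L'] parent=R
Step 4 (up): focus=R path=root depth=0 children=['P', 'W', 'L'] (at root)
Step 5 (down 1): focus=W path=1 depth=1 children=['T', 'A'] left=['P'] right=['L'] parent=R
Step 6 (right): focus=L path=2 depth=1 children=[] left=['P', 'W'] right=[] parent=R
Step 7 (up): focus=R path=root depth=0 children=['P', 'W', 'L'] (at root)
Step 8 (down 0): focus=P path=0 depth=1 children=[] left=[] right=['W', 'L'] parent=R

Answer: P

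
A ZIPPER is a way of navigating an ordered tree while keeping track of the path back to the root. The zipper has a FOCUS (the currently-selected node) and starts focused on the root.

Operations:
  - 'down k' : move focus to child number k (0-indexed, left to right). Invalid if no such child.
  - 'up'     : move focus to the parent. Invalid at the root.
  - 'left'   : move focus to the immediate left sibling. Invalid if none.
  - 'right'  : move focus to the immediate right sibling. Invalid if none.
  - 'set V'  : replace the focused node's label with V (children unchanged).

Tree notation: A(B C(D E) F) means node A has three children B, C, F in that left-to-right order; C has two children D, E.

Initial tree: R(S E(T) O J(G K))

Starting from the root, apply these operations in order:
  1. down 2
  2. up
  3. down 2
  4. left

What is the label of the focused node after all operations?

Answer: E

Derivation:
Step 1 (down 2): focus=O path=2 depth=1 children=[] left=['S', 'E'] right=['J'] parent=R
Step 2 (up): focus=R path=root depth=0 children=['S', 'E', 'O', 'J'] (at root)
Step 3 (down 2): focus=O path=2 depth=1 children=[] left=['S', 'E'] right=['J'] parent=R
Step 4 (left): focus=E path=1 depth=1 children=['T'] left=['S'] right=['O', 'J'] parent=R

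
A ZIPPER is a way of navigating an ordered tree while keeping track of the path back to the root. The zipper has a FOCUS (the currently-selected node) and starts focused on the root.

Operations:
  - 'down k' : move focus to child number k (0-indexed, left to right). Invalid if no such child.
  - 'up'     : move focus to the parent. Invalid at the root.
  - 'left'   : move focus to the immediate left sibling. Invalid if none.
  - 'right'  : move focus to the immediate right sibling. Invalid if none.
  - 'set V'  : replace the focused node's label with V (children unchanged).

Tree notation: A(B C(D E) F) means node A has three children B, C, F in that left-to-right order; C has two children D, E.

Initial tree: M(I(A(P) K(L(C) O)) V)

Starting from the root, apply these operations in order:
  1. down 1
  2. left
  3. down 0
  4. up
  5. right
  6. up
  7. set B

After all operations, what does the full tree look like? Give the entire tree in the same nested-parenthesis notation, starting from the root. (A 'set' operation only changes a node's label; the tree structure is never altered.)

Step 1 (down 1): focus=V path=1 depth=1 children=[] left=['I'] right=[] parent=M
Step 2 (left): focus=I path=0 depth=1 children=['A', 'K'] left=[] right=['V'] parent=M
Step 3 (down 0): focus=A path=0/0 depth=2 children=['P'] left=[] right=['K'] parent=I
Step 4 (up): focus=I path=0 depth=1 children=['A', 'K'] left=[] right=['V'] parent=M
Step 5 (right): focus=V path=1 depth=1 children=[] left=['I'] right=[] parent=M
Step 6 (up): focus=M path=root depth=0 children=['I', 'V'] (at root)
Step 7 (set B): focus=B path=root depth=0 children=['I', 'V'] (at root)

Answer: B(I(A(P) K(L(C) O)) V)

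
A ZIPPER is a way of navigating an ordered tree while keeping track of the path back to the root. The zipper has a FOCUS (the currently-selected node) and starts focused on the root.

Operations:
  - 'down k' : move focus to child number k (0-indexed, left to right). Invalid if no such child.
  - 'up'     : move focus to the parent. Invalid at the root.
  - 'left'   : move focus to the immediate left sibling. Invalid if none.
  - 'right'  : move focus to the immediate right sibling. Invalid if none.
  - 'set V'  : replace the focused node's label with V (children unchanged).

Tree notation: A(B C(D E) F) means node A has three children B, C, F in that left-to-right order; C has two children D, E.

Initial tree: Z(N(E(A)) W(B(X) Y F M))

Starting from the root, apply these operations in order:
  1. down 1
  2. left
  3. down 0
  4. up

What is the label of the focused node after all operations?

Answer: N

Derivation:
Step 1 (down 1): focus=W path=1 depth=1 children=['B', 'Y', 'F', 'M'] left=['N'] right=[] parent=Z
Step 2 (left): focus=N path=0 depth=1 children=['E'] left=[] right=['W'] parent=Z
Step 3 (down 0): focus=E path=0/0 depth=2 children=['A'] left=[] right=[] parent=N
Step 4 (up): focus=N path=0 depth=1 children=['E'] left=[] right=['W'] parent=Z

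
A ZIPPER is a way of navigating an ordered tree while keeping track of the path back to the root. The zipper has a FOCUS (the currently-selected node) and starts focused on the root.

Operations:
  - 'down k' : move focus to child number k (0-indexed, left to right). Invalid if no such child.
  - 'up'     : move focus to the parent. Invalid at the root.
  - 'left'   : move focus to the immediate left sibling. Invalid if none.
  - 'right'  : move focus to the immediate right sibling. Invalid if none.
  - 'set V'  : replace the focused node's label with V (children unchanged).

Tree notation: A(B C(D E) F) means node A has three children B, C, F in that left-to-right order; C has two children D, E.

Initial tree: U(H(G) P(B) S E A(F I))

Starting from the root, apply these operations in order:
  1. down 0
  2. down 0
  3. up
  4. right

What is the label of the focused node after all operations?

Step 1 (down 0): focus=H path=0 depth=1 children=['G'] left=[] right=['P', 'S', 'E', 'A'] parent=U
Step 2 (down 0): focus=G path=0/0 depth=2 children=[] left=[] right=[] parent=H
Step 3 (up): focus=H path=0 depth=1 children=['G'] left=[] right=['P', 'S', 'E', 'A'] parent=U
Step 4 (right): focus=P path=1 depth=1 children=['B'] left=['H'] right=['S', 'E', 'A'] parent=U

Answer: P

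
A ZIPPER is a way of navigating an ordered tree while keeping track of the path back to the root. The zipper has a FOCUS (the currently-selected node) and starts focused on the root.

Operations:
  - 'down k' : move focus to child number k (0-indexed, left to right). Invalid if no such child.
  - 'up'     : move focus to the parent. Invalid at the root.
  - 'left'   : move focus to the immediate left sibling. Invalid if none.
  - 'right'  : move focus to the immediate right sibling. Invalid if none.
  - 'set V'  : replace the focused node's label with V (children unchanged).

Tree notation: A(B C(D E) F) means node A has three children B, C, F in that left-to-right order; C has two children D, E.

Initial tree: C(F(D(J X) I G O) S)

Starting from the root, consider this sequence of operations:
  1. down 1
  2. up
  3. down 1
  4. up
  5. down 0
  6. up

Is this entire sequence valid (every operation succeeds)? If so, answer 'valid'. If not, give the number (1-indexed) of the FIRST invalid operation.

Answer: valid

Derivation:
Step 1 (down 1): focus=S path=1 depth=1 children=[] left=['F'] right=[] parent=C
Step 2 (up): focus=C path=root depth=0 children=['F', 'S'] (at root)
Step 3 (down 1): focus=S path=1 depth=1 children=[] left=['F'] right=[] parent=C
Step 4 (up): focus=C path=root depth=0 children=['F', 'S'] (at root)
Step 5 (down 0): focus=F path=0 depth=1 children=['D', 'I', 'G', 'O'] left=[] right=['S'] parent=C
Step 6 (up): focus=C path=root depth=0 children=['F', 'S'] (at root)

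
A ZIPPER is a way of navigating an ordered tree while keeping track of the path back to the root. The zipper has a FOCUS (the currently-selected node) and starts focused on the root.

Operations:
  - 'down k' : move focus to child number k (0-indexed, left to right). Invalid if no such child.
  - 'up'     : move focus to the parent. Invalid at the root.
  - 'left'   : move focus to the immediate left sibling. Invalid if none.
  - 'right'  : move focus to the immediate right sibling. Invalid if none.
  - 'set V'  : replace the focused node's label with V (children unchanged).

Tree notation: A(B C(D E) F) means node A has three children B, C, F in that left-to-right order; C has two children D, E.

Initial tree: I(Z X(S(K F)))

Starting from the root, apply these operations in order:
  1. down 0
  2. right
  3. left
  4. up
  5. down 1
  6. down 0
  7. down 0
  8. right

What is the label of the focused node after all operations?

Answer: F

Derivation:
Step 1 (down 0): focus=Z path=0 depth=1 children=[] left=[] right=['X'] parent=I
Step 2 (right): focus=X path=1 depth=1 children=['S'] left=['Z'] right=[] parent=I
Step 3 (left): focus=Z path=0 depth=1 children=[] left=[] right=['X'] parent=I
Step 4 (up): focus=I path=root depth=0 children=['Z', 'X'] (at root)
Step 5 (down 1): focus=X path=1 depth=1 children=['S'] left=['Z'] right=[] parent=I
Step 6 (down 0): focus=S path=1/0 depth=2 children=['K', 'F'] left=[] right=[] parent=X
Step 7 (down 0): focus=K path=1/0/0 depth=3 children=[] left=[] right=['F'] parent=S
Step 8 (right): focus=F path=1/0/1 depth=3 children=[] left=['K'] right=[] parent=S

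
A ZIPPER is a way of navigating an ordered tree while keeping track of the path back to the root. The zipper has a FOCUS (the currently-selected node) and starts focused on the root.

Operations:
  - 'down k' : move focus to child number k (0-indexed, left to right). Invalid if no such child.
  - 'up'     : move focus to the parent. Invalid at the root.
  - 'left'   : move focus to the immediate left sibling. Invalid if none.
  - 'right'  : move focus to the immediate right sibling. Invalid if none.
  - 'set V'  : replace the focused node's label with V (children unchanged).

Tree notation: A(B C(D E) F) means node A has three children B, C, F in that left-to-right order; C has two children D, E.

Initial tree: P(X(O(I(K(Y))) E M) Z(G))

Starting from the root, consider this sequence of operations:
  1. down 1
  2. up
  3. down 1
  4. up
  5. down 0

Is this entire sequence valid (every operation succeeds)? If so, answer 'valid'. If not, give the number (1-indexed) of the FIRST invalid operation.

Answer: valid

Derivation:
Step 1 (down 1): focus=Z path=1 depth=1 children=['G'] left=['X'] right=[] parent=P
Step 2 (up): focus=P path=root depth=0 children=['X', 'Z'] (at root)
Step 3 (down 1): focus=Z path=1 depth=1 children=['G'] left=['X'] right=[] parent=P
Step 4 (up): focus=P path=root depth=0 children=['X', 'Z'] (at root)
Step 5 (down 0): focus=X path=0 depth=1 children=['O', 'E', 'M'] left=[] right=['Z'] parent=P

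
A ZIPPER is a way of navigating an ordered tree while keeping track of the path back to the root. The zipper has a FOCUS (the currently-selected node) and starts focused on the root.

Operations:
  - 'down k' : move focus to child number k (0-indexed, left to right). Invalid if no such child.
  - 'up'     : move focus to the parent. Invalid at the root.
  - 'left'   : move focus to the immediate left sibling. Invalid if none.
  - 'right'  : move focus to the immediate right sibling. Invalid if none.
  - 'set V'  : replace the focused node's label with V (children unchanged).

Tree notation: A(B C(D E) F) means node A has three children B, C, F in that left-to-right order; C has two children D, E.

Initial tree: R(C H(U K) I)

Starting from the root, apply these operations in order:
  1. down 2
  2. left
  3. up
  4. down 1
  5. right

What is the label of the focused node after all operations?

Step 1 (down 2): focus=I path=2 depth=1 children=[] left=['C', 'H'] right=[] parent=R
Step 2 (left): focus=H path=1 depth=1 children=['U', 'K'] left=['C'] right=['I'] parent=R
Step 3 (up): focus=R path=root depth=0 children=['C', 'H', 'I'] (at root)
Step 4 (down 1): focus=H path=1 depth=1 children=['U', 'K'] left=['C'] right=['I'] parent=R
Step 5 (right): focus=I path=2 depth=1 children=[] left=['C', 'H'] right=[] parent=R

Answer: I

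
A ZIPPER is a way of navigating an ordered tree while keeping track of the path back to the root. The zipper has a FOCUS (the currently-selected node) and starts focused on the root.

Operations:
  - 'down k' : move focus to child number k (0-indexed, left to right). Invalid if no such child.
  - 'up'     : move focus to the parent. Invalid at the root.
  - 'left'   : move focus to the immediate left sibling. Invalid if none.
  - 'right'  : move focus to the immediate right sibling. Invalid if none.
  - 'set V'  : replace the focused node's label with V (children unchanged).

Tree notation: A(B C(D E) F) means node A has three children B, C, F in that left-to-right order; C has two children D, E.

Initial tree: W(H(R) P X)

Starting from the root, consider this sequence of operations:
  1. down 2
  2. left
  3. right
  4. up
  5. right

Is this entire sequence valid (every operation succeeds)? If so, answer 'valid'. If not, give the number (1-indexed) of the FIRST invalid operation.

Step 1 (down 2): focus=X path=2 depth=1 children=[] left=['H', 'P'] right=[] parent=W
Step 2 (left): focus=P path=1 depth=1 children=[] left=['H'] right=['X'] parent=W
Step 3 (right): focus=X path=2 depth=1 children=[] left=['H', 'P'] right=[] parent=W
Step 4 (up): focus=W path=root depth=0 children=['H', 'P', 'X'] (at root)
Step 5 (right): INVALID

Answer: 5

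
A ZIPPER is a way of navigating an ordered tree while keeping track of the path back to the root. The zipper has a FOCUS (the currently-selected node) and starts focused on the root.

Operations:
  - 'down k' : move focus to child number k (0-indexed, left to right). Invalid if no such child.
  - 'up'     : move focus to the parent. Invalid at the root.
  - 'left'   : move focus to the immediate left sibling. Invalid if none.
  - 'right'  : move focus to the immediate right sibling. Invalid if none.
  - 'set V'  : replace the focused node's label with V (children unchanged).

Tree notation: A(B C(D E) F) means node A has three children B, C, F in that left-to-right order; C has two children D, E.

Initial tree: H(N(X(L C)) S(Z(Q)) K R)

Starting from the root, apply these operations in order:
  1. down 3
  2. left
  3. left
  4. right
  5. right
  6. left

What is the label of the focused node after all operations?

Step 1 (down 3): focus=R path=3 depth=1 children=[] left=['N', 'S', 'K'] right=[] parent=H
Step 2 (left): focus=K path=2 depth=1 children=[] left=['N', 'S'] right=['R'] parent=H
Step 3 (left): focus=S path=1 depth=1 children=['Z'] left=['N'] right=['K', 'R'] parent=H
Step 4 (right): focus=K path=2 depth=1 children=[] left=['N', 'S'] right=['R'] parent=H
Step 5 (right): focus=R path=3 depth=1 children=[] left=['N', 'S', 'K'] right=[] parent=H
Step 6 (left): focus=K path=2 depth=1 children=[] left=['N', 'S'] right=['R'] parent=H

Answer: K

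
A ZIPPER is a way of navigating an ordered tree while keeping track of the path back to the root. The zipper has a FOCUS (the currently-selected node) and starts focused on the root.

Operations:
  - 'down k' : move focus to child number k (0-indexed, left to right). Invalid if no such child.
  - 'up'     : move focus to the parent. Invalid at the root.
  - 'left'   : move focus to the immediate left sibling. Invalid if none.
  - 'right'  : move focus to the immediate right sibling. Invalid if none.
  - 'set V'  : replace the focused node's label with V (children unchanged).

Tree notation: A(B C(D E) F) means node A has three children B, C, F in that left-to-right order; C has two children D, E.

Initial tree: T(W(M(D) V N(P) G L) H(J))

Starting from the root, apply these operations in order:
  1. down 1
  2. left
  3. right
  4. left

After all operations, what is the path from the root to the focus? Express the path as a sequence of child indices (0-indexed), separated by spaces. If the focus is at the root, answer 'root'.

Step 1 (down 1): focus=H path=1 depth=1 children=['J'] left=['W'] right=[] parent=T
Step 2 (left): focus=W path=0 depth=1 children=['M', 'V', 'N', 'G', 'L'] left=[] right=['H'] parent=T
Step 3 (right): focus=H path=1 depth=1 children=['J'] left=['W'] right=[] parent=T
Step 4 (left): focus=W path=0 depth=1 children=['M', 'V', 'N', 'G', 'L'] left=[] right=['H'] parent=T

Answer: 0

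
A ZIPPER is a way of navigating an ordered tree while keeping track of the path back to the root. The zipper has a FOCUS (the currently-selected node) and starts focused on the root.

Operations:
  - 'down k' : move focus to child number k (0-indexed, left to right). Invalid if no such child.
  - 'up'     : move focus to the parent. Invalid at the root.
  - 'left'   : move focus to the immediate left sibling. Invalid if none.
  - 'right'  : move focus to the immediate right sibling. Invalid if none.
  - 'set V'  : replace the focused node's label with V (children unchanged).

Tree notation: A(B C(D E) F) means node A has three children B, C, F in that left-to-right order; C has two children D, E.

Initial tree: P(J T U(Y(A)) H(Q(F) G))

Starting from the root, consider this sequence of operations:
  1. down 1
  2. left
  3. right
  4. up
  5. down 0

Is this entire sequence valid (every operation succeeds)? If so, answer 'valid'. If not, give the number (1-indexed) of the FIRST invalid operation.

Step 1 (down 1): focus=T path=1 depth=1 children=[] left=['J'] right=['U', 'H'] parent=P
Step 2 (left): focus=J path=0 depth=1 children=[] left=[] right=['T', 'U', 'H'] parent=P
Step 3 (right): focus=T path=1 depth=1 children=[] left=['J'] right=['U', 'H'] parent=P
Step 4 (up): focus=P path=root depth=0 children=['J', 'T', 'U', 'H'] (at root)
Step 5 (down 0): focus=J path=0 depth=1 children=[] left=[] right=['T', 'U', 'H'] parent=P

Answer: valid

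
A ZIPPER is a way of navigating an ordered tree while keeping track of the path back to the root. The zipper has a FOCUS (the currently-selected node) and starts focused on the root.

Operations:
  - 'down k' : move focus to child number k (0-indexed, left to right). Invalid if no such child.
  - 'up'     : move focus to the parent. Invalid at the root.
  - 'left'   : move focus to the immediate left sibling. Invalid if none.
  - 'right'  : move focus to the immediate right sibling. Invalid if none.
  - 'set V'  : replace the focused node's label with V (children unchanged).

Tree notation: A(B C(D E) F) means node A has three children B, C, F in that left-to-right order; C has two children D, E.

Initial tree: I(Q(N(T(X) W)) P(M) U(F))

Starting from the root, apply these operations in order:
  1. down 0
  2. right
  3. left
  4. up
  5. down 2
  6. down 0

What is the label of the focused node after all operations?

Answer: F

Derivation:
Step 1 (down 0): focus=Q path=0 depth=1 children=['N'] left=[] right=['P', 'U'] parent=I
Step 2 (right): focus=P path=1 depth=1 children=['M'] left=['Q'] right=['U'] parent=I
Step 3 (left): focus=Q path=0 depth=1 children=['N'] left=[] right=['P', 'U'] parent=I
Step 4 (up): focus=I path=root depth=0 children=['Q', 'P', 'U'] (at root)
Step 5 (down 2): focus=U path=2 depth=1 children=['F'] left=['Q', 'P'] right=[] parent=I
Step 6 (down 0): focus=F path=2/0 depth=2 children=[] left=[] right=[] parent=U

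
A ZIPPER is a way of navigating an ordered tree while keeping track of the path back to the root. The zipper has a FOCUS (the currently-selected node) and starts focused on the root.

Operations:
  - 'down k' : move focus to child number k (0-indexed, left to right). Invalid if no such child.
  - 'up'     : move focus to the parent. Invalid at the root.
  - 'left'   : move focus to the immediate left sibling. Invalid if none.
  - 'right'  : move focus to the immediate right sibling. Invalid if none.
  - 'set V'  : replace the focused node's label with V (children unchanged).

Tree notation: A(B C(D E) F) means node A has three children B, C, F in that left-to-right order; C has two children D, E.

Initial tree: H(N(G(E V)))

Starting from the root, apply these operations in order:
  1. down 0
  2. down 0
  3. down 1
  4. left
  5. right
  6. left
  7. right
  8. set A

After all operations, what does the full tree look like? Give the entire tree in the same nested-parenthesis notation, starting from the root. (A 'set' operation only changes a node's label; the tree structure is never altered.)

Step 1 (down 0): focus=N path=0 depth=1 children=['G'] left=[] right=[] parent=H
Step 2 (down 0): focus=G path=0/0 depth=2 children=['E', 'V'] left=[] right=[] parent=N
Step 3 (down 1): focus=V path=0/0/1 depth=3 children=[] left=['E'] right=[] parent=G
Step 4 (left): focus=E path=0/0/0 depth=3 children=[] left=[] right=['V'] parent=G
Step 5 (right): focus=V path=0/0/1 depth=3 children=[] left=['E'] right=[] parent=G
Step 6 (left): focus=E path=0/0/0 depth=3 children=[] left=[] right=['V'] parent=G
Step 7 (right): focus=V path=0/0/1 depth=3 children=[] left=['E'] right=[] parent=G
Step 8 (set A): focus=A path=0/0/1 depth=3 children=[] left=['E'] right=[] parent=G

Answer: H(N(G(E A)))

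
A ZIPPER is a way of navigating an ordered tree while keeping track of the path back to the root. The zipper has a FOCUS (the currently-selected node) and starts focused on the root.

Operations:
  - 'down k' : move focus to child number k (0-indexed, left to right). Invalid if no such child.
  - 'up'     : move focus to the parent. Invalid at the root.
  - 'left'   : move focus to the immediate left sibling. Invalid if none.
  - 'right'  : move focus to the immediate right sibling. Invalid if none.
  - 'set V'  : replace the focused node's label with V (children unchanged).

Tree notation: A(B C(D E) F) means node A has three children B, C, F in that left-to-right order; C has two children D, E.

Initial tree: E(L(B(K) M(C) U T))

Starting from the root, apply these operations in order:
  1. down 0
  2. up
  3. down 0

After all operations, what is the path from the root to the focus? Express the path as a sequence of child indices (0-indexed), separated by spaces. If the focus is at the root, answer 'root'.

Step 1 (down 0): focus=L path=0 depth=1 children=['B', 'M', 'U', 'T'] left=[] right=[] parent=E
Step 2 (up): focus=E path=root depth=0 children=['L'] (at root)
Step 3 (down 0): focus=L path=0 depth=1 children=['B', 'M', 'U', 'T'] left=[] right=[] parent=E

Answer: 0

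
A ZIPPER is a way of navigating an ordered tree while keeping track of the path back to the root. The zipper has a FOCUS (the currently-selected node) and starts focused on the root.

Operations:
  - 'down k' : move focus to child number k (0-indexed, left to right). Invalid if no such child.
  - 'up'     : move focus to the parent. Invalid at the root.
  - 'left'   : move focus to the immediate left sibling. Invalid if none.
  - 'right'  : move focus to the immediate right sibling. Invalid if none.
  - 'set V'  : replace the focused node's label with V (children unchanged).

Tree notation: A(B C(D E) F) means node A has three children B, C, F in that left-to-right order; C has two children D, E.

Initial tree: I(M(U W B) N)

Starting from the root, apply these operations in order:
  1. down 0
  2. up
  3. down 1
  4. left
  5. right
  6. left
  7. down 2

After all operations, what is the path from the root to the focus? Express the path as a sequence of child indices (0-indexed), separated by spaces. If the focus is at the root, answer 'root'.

Answer: 0 2

Derivation:
Step 1 (down 0): focus=M path=0 depth=1 children=['U', 'W', 'B'] left=[] right=['N'] parent=I
Step 2 (up): focus=I path=root depth=0 children=['M', 'N'] (at root)
Step 3 (down 1): focus=N path=1 depth=1 children=[] left=['M'] right=[] parent=I
Step 4 (left): focus=M path=0 depth=1 children=['U', 'W', 'B'] left=[] right=['N'] parent=I
Step 5 (right): focus=N path=1 depth=1 children=[] left=['M'] right=[] parent=I
Step 6 (left): focus=M path=0 depth=1 children=['U', 'W', 'B'] left=[] right=['N'] parent=I
Step 7 (down 2): focus=B path=0/2 depth=2 children=[] left=['U', 'W'] right=[] parent=M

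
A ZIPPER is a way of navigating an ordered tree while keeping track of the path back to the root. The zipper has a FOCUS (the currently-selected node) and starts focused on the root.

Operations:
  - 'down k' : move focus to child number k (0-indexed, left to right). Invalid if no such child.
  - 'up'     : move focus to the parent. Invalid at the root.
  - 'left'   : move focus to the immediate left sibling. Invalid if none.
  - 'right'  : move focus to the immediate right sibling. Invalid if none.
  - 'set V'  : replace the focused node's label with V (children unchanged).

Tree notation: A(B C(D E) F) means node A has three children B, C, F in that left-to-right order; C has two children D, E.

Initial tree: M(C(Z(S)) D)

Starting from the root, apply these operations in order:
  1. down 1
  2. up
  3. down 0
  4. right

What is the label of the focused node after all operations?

Answer: D

Derivation:
Step 1 (down 1): focus=D path=1 depth=1 children=[] left=['C'] right=[] parent=M
Step 2 (up): focus=M path=root depth=0 children=['C', 'D'] (at root)
Step 3 (down 0): focus=C path=0 depth=1 children=['Z'] left=[] right=['D'] parent=M
Step 4 (right): focus=D path=1 depth=1 children=[] left=['C'] right=[] parent=M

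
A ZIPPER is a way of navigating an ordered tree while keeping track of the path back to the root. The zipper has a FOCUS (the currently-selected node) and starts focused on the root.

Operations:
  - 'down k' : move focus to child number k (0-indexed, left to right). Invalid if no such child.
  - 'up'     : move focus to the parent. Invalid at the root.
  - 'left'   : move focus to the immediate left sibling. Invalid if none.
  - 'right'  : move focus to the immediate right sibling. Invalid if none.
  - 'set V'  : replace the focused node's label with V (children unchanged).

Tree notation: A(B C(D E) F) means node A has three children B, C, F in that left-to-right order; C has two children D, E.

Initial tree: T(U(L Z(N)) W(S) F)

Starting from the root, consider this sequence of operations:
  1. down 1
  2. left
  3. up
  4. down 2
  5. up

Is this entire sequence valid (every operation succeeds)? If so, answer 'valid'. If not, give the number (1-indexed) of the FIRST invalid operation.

Step 1 (down 1): focus=W path=1 depth=1 children=['S'] left=['U'] right=['F'] parent=T
Step 2 (left): focus=U path=0 depth=1 children=['L', 'Z'] left=[] right=['W', 'F'] parent=T
Step 3 (up): focus=T path=root depth=0 children=['U', 'W', 'F'] (at root)
Step 4 (down 2): focus=F path=2 depth=1 children=[] left=['U', 'W'] right=[] parent=T
Step 5 (up): focus=T path=root depth=0 children=['U', 'W', 'F'] (at root)

Answer: valid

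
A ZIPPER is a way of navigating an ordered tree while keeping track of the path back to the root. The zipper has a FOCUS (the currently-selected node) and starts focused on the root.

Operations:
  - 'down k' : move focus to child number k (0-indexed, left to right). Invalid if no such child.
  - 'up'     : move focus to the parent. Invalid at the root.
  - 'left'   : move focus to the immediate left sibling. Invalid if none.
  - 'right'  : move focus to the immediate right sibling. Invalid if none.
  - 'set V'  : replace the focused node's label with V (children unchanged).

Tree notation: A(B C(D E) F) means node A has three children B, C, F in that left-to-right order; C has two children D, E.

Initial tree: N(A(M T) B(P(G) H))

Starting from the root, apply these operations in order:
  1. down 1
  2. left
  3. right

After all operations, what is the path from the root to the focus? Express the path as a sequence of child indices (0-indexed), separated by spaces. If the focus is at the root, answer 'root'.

Step 1 (down 1): focus=B path=1 depth=1 children=['P', 'H'] left=['A'] right=[] parent=N
Step 2 (left): focus=A path=0 depth=1 children=['M', 'T'] left=[] right=['B'] parent=N
Step 3 (right): focus=B path=1 depth=1 children=['P', 'H'] left=['A'] right=[] parent=N

Answer: 1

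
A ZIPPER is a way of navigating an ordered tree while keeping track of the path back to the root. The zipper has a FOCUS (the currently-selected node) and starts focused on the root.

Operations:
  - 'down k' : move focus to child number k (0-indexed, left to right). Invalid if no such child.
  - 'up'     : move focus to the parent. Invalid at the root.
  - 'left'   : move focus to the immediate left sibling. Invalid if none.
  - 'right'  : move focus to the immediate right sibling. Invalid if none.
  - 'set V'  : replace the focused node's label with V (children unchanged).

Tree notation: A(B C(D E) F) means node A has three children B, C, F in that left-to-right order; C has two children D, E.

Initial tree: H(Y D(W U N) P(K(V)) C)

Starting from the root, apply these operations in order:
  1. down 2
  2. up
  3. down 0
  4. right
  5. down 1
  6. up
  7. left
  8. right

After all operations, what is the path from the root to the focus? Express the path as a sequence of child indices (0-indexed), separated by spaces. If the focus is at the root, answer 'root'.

Step 1 (down 2): focus=P path=2 depth=1 children=['K'] left=['Y', 'D'] right=['C'] parent=H
Step 2 (up): focus=H path=root depth=0 children=['Y', 'D', 'P', 'C'] (at root)
Step 3 (down 0): focus=Y path=0 depth=1 children=[] left=[] right=['D', 'P', 'C'] parent=H
Step 4 (right): focus=D path=1 depth=1 children=['W', 'U', 'N'] left=['Y'] right=['P', 'C'] parent=H
Step 5 (down 1): focus=U path=1/1 depth=2 children=[] left=['W'] right=['N'] parent=D
Step 6 (up): focus=D path=1 depth=1 children=['W', 'U', 'N'] left=['Y'] right=['P', 'C'] parent=H
Step 7 (left): focus=Y path=0 depth=1 children=[] left=[] right=['D', 'P', 'C'] parent=H
Step 8 (right): focus=D path=1 depth=1 children=['W', 'U', 'N'] left=['Y'] right=['P', 'C'] parent=H

Answer: 1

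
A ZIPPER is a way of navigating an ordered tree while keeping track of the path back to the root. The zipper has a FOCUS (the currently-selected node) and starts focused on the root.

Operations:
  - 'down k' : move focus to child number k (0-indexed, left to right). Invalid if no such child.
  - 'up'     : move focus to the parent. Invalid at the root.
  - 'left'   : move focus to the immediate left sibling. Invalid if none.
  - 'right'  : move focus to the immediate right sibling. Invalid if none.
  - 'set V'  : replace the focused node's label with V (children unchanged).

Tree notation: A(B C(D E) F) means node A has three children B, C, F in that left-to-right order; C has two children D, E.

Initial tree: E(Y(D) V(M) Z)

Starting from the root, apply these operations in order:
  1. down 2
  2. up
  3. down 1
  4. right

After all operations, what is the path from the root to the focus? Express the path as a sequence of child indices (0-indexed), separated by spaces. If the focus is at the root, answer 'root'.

Answer: 2

Derivation:
Step 1 (down 2): focus=Z path=2 depth=1 children=[] left=['Y', 'V'] right=[] parent=E
Step 2 (up): focus=E path=root depth=0 children=['Y', 'V', 'Z'] (at root)
Step 3 (down 1): focus=V path=1 depth=1 children=['M'] left=['Y'] right=['Z'] parent=E
Step 4 (right): focus=Z path=2 depth=1 children=[] left=['Y', 'V'] right=[] parent=E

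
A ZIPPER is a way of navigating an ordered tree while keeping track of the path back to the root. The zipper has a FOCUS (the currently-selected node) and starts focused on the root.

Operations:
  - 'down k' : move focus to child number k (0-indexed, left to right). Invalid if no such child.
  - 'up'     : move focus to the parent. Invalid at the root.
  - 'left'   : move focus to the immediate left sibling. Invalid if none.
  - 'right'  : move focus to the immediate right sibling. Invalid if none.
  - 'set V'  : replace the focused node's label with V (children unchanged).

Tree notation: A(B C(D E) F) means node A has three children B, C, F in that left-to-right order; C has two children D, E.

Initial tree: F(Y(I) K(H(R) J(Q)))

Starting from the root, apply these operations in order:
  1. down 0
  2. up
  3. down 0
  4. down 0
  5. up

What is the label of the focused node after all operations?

Answer: Y

Derivation:
Step 1 (down 0): focus=Y path=0 depth=1 children=['I'] left=[] right=['K'] parent=F
Step 2 (up): focus=F path=root depth=0 children=['Y', 'K'] (at root)
Step 3 (down 0): focus=Y path=0 depth=1 children=['I'] left=[] right=['K'] parent=F
Step 4 (down 0): focus=I path=0/0 depth=2 children=[] left=[] right=[] parent=Y
Step 5 (up): focus=Y path=0 depth=1 children=['I'] left=[] right=['K'] parent=F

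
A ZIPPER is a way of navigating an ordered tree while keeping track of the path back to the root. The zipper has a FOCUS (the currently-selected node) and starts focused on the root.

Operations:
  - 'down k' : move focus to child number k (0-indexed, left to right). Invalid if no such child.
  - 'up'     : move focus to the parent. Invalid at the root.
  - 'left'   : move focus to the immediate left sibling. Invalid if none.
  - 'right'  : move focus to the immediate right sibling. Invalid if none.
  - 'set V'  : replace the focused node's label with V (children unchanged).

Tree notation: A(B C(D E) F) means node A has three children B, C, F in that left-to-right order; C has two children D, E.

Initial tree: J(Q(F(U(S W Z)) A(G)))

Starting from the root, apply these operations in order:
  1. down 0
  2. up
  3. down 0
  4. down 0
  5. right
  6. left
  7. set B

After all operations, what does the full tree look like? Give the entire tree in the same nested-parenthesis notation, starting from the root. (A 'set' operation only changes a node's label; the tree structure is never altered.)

Answer: J(Q(B(U(S W Z)) A(G)))

Derivation:
Step 1 (down 0): focus=Q path=0 depth=1 children=['F', 'A'] left=[] right=[] parent=J
Step 2 (up): focus=J path=root depth=0 children=['Q'] (at root)
Step 3 (down 0): focus=Q path=0 depth=1 children=['F', 'A'] left=[] right=[] parent=J
Step 4 (down 0): focus=F path=0/0 depth=2 children=['U'] left=[] right=['A'] parent=Q
Step 5 (right): focus=A path=0/1 depth=2 children=['G'] left=['F'] right=[] parent=Q
Step 6 (left): focus=F path=0/0 depth=2 children=['U'] left=[] right=['A'] parent=Q
Step 7 (set B): focus=B path=0/0 depth=2 children=['U'] left=[] right=['A'] parent=Q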